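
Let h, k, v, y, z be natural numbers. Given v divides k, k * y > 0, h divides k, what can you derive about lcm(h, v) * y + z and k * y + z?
lcm(h, v) * y + z ≤ k * y + z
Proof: From h divides k and v divides k, lcm(h, v) divides k. Then lcm(h, v) * y divides k * y. Since k * y > 0, lcm(h, v) * y ≤ k * y. Then lcm(h, v) * y + z ≤ k * y + z.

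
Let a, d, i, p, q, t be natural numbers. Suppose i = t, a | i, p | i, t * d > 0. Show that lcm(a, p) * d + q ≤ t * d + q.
a | i and p | i, so lcm(a, p) | i. i = t, so lcm(a, p) | t. Then lcm(a, p) * d | t * d. Since t * d > 0, lcm(a, p) * d ≤ t * d. Then lcm(a, p) * d + q ≤ t * d + q.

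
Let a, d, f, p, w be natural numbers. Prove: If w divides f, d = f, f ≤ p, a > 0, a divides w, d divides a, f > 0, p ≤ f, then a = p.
a divides w and w divides f, hence a divides f. From f > 0, a ≤ f. d = f and d divides a, hence f divides a. Since a > 0, f ≤ a. Since a ≤ f, a = f. f ≤ p and p ≤ f, thus f = p. Because a = f, a = p.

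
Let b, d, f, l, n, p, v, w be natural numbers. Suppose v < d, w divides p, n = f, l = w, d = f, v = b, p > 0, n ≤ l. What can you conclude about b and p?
b < p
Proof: From d = f and v < d, v < f. Since v = b, b < f. l = w and n ≤ l, thus n ≤ w. Since n = f, f ≤ w. From w divides p and p > 0, w ≤ p. f ≤ w, so f ≤ p. Since b < f, b < p.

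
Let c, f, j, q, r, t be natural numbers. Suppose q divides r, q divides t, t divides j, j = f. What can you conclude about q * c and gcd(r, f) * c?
q * c divides gcd(r, f) * c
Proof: From q divides t and t divides j, q divides j. j = f, so q divides f. q divides r, so q divides gcd(r, f). Then q * c divides gcd(r, f) * c.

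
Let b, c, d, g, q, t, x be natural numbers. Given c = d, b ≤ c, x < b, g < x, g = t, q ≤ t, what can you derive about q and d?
q < d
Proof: g = t and g < x, hence t < x. x < b and b ≤ c, hence x < c. Because c = d, x < d. t < x, so t < d. Because q ≤ t, q < d.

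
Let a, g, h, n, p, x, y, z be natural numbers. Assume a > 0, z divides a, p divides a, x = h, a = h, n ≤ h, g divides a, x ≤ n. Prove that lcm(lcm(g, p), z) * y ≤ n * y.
x = h and x ≤ n, therefore h ≤ n. Since n ≤ h, h = n. Since a = h, a = n. g divides a and p divides a, hence lcm(g, p) divides a. z divides a, so lcm(lcm(g, p), z) divides a. a > 0, so lcm(lcm(g, p), z) ≤ a. a = n, so lcm(lcm(g, p), z) ≤ n. By multiplying by a non-negative, lcm(lcm(g, p), z) * y ≤ n * y.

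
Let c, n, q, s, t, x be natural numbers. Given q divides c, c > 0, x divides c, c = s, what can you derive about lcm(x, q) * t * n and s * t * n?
lcm(x, q) * t * n ≤ s * t * n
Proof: x divides c and q divides c, therefore lcm(x, q) divides c. From c > 0, lcm(x, q) ≤ c. Since c = s, lcm(x, q) ≤ s. By multiplying by a non-negative, lcm(x, q) * t ≤ s * t. By multiplying by a non-negative, lcm(x, q) * t * n ≤ s * t * n.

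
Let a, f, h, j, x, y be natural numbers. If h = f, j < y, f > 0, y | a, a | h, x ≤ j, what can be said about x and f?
x < f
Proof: Since x ≤ j and j < y, x < y. Because y | a and a | h, y | h. Since h = f, y | f. Since f > 0, y ≤ f. x < y, so x < f.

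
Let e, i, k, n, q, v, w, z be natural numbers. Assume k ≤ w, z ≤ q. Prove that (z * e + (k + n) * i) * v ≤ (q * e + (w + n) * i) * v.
z ≤ q, thus z * e ≤ q * e. Since k ≤ w, k + n ≤ w + n. Then (k + n) * i ≤ (w + n) * i. Since z * e ≤ q * e, z * e + (k + n) * i ≤ q * e + (w + n) * i. Then (z * e + (k + n) * i) * v ≤ (q * e + (w + n) * i) * v.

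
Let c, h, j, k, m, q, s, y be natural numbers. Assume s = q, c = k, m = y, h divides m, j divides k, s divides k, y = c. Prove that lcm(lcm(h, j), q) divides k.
Since y = c and c = k, y = k. m = y and h divides m, thus h divides y. Since y = k, h divides k. Since j divides k, lcm(h, j) divides k. s = q and s divides k, so q divides k. lcm(h, j) divides k, so lcm(lcm(h, j), q) divides k.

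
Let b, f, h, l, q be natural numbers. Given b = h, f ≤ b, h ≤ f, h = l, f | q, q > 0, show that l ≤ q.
Because b = h and f ≤ b, f ≤ h. Since h ≤ f, f = h. h = l, so f = l. From f | q and q > 0, f ≤ q. f = l, so l ≤ q.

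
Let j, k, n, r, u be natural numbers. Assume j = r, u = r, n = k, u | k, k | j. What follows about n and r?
n = r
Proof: From j = r and k | j, k | r. From u = r and u | k, r | k. Since k | r, k = r. n = k, so n = r.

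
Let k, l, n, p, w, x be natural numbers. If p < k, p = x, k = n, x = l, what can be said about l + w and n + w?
l + w < n + w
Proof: p = x and x = l, therefore p = l. k = n and p < k, therefore p < n. Since p = l, l < n. Then l + w < n + w.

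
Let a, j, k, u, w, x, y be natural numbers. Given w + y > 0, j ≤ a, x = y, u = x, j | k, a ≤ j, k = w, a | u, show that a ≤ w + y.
j ≤ a and a ≤ j, so j = a. Since j | k, a | k. k = w, so a | w. u = x and x = y, therefore u = y. Since a | u, a | y. a | w, so a | w + y. Since w + y > 0, a ≤ w + y.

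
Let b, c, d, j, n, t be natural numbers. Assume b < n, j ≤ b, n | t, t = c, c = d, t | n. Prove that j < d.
n | t and t | n, thus n = t. Since t = c, n = c. Because c = d, n = d. j ≤ b and b < n, thus j < n. n = d, so j < d.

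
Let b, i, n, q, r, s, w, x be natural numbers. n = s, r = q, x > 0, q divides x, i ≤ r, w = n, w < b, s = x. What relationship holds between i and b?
i < b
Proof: r = q and i ≤ r, thus i ≤ q. Since q divides x and x > 0, q ≤ x. Since i ≤ q, i ≤ x. n = s and s = x, so n = x. w = n and w < b, so n < b. n = x, so x < b. Since i ≤ x, i < b.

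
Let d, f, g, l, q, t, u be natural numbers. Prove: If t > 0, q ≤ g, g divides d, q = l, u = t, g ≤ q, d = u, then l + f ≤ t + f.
g ≤ q and q ≤ g, thus g = q. Since g divides d, q divides d. Since d = u, q divides u. Since u = t, q divides t. q = l, so l divides t. t > 0, so l ≤ t. Then l + f ≤ t + f.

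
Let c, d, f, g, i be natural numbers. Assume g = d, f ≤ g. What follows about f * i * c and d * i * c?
f * i * c ≤ d * i * c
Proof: Because g = d and f ≤ g, f ≤ d. By multiplying by a non-negative, f * i ≤ d * i. By multiplying by a non-negative, f * i * c ≤ d * i * c.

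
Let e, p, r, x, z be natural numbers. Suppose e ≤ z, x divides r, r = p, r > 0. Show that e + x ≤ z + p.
x divides r and r > 0, thus x ≤ r. Because r = p, x ≤ p. Since e ≤ z, e + x ≤ z + p.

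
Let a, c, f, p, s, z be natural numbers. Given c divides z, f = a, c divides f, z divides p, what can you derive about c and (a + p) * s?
c divides (a + p) * s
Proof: f = a and c divides f, so c divides a. c divides z and z divides p, so c divides p. Since c divides a, c divides a + p. Then c divides (a + p) * s.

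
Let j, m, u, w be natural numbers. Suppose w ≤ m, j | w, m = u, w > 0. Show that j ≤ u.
j | w and w > 0, therefore j ≤ w. m = u and w ≤ m, therefore w ≤ u. Since j ≤ w, j ≤ u.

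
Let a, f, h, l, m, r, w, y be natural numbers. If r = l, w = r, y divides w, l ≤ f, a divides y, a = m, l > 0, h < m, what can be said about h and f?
h < f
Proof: w = r and r = l, therefore w = l. Since y divides w, y divides l. Because a divides y, a divides l. a = m, so m divides l. From l > 0, m ≤ l. Since l ≤ f, m ≤ f. h < m, so h < f.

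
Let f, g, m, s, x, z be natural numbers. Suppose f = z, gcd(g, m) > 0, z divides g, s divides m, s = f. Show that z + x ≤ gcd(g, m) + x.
Since s = f and f = z, s = z. s divides m, so z divides m. Because z divides g, z divides gcd(g, m). Since gcd(g, m) > 0, z ≤ gcd(g, m). Then z + x ≤ gcd(g, m) + x.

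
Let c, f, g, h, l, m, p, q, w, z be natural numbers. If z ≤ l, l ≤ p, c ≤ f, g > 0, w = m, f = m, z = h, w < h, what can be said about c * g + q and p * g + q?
c * g + q < p * g + q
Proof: f = m and c ≤ f, so c ≤ m. w = m and w < h, so m < h. Since c ≤ m, c < h. Since z ≤ l and l ≤ p, z ≤ p. Because z = h, h ≤ p. Since c < h, c < p. Because g > 0, c * g < p * g. Then c * g + q < p * g + q.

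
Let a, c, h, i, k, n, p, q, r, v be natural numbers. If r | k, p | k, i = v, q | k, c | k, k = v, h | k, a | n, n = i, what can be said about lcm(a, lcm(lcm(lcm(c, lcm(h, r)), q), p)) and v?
lcm(a, lcm(lcm(lcm(c, lcm(h, r)), q), p)) | v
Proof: From n = i and i = v, n = v. Since a | n, a | v. h | k and r | k, thus lcm(h, r) | k. Because c | k, lcm(c, lcm(h, r)) | k. q | k, so lcm(lcm(c, lcm(h, r)), q) | k. p | k, so lcm(lcm(lcm(c, lcm(h, r)), q), p) | k. Since k = v, lcm(lcm(lcm(c, lcm(h, r)), q), p) | v. a | v, so lcm(a, lcm(lcm(lcm(c, lcm(h, r)), q), p)) | v.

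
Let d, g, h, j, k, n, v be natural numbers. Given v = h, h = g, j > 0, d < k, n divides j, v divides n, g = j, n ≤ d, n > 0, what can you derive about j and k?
j < k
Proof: n divides j and j > 0, therefore n ≤ j. v = h and h = g, so v = g. Since v divides n, g divides n. Because n > 0, g ≤ n. Since g = j, j ≤ n. Because n ≤ j, n = j. Because n ≤ d and d < k, n < k. n = j, so j < k.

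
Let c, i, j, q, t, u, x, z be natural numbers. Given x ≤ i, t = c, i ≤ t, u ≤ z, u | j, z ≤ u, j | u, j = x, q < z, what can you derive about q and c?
q < c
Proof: Since z ≤ u and u ≤ z, z = u. u | j and j | u, thus u = j. z = u, so z = j. j = x, so z = x. q < z, so q < x. From t = c and i ≤ t, i ≤ c. Since x ≤ i, x ≤ c. q < x, so q < c.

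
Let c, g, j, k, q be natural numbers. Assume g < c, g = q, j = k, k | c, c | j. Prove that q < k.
Since j = k and c | j, c | k. Since k | c, c = k. g < c, so g < k. g = q, so q < k.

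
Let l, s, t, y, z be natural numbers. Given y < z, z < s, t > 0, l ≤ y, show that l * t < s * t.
y < z and z < s, so y < s. Since l ≤ y, l < s. Since t > 0, l * t < s * t.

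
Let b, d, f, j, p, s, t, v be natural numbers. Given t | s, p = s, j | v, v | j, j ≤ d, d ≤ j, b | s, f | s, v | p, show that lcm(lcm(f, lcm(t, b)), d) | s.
t | s and b | s, hence lcm(t, b) | s. From f | s, lcm(f, lcm(t, b)) | s. v | j and j | v, hence v = j. Since j ≤ d and d ≤ j, j = d. Since v = j, v = d. Since p = s and v | p, v | s. v = d, so d | s. Since lcm(f, lcm(t, b)) | s, lcm(lcm(f, lcm(t, b)), d) | s.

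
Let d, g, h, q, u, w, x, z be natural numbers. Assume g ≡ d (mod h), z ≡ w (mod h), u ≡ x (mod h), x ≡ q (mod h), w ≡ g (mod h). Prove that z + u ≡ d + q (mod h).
z ≡ w (mod h) and w ≡ g (mod h), so z ≡ g (mod h). g ≡ d (mod h), so z ≡ d (mod h). Because u ≡ x (mod h) and x ≡ q (mod h), u ≡ q (mod h). Since z ≡ d (mod h), z + u ≡ d + q (mod h).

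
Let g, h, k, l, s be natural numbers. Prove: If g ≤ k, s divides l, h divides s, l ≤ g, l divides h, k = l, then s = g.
l divides h and h divides s, thus l divides s. Since s divides l, s = l. k = l and g ≤ k, so g ≤ l. Because l ≤ g, l = g. Since s = l, s = g.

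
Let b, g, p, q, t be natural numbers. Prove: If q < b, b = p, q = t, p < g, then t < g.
b = p and q < b, thus q < p. q = t, so t < p. Since p < g, t < g.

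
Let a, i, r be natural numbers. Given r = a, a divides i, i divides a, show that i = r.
Because a divides i and i divides a, a = i. Since r = a, r = i. Then i = r.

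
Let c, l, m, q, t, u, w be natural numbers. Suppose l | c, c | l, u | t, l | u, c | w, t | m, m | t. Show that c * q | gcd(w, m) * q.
l | c and c | l, hence l = c. From l | u, c | u. Since t | m and m | t, t = m. Because u | t, u | m. c | u, so c | m. c | w, so c | gcd(w, m). Then c * q | gcd(w, m) * q.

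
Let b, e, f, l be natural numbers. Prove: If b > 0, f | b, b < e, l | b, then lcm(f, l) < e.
f | b and l | b, so lcm(f, l) | b. b > 0, so lcm(f, l) ≤ b. b < e, so lcm(f, l) < e.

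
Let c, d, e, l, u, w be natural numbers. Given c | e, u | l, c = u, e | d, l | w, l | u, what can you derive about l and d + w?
l | d + w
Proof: Because u | l and l | u, u = l. Since c = u, c = l. Because c | e and e | d, c | d. Since c = l, l | d. l | w, so l | d + w.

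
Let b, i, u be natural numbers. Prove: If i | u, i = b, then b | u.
i = b and i | u. By substitution, b | u.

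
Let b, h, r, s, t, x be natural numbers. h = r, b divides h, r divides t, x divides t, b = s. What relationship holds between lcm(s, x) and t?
lcm(s, x) divides t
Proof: h = r and b divides h, thus b divides r. Since b = s, s divides r. r divides t, so s divides t. Since x divides t, lcm(s, x) divides t.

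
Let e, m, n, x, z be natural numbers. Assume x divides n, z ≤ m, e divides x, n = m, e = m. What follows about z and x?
z ≤ x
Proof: Because e = m and e divides x, m divides x. n = m and x divides n, hence x divides m. m divides x, so m = x. z ≤ m, so z ≤ x.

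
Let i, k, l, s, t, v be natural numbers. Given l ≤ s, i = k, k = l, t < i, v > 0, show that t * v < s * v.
i = k and t < i, thus t < k. k = l, so t < l. l ≤ s, so t < s. Combined with v > 0, by multiplying by a positive, t * v < s * v.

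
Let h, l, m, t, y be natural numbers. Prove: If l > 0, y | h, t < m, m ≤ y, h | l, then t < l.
t < m and m ≤ y, hence t < y. Since y | h and h | l, y | l. Because l > 0, y ≤ l. t < y, so t < l.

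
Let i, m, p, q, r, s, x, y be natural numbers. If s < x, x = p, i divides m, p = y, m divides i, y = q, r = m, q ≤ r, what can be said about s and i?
s < i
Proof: From p = y and y = q, p = q. x = p and s < x, hence s < p. Since p = q, s < q. Because m divides i and i divides m, m = i. r = m and q ≤ r, therefore q ≤ m. m = i, so q ≤ i. s < q, so s < i.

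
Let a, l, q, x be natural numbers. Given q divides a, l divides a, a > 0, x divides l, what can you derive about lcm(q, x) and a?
lcm(q, x) ≤ a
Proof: From x divides l and l divides a, x divides a. Since q divides a, lcm(q, x) divides a. Since a > 0, lcm(q, x) ≤ a.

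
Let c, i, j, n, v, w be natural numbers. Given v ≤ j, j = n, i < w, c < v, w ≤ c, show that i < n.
From w ≤ c and c < v, w < v. From i < w, i < v. j = n and v ≤ j, therefore v ≤ n. Because i < v, i < n.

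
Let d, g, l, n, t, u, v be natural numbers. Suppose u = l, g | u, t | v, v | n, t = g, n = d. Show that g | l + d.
u = l and g | u, so g | l. t = g and t | v, so g | v. n = d and v | n, so v | d. Since g | v, g | d. g | l, so g | l + d.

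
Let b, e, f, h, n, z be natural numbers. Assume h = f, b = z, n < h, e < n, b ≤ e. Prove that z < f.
Since h = f and n < h, n < f. e < n, so e < f. b ≤ e, so b < f. Since b = z, z < f.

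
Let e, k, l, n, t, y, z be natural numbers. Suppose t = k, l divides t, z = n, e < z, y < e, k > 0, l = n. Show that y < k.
z = n and e < z, therefore e < n. Since y < e, y < n. Since t = k and l divides t, l divides k. k > 0, so l ≤ k. Since l = n, n ≤ k. y < n, so y < k.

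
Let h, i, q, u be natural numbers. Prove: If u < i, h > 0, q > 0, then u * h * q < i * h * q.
u < i and h > 0. By multiplying by a positive, u * h < i * h. Since q > 0, by multiplying by a positive, u * h * q < i * h * q.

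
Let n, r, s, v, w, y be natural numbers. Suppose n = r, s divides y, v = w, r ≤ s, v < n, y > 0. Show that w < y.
Because v = w and v < n, w < n. Since n = r, w < r. From r ≤ s, w < s. From s divides y and y > 0, s ≤ y. w < s, so w < y.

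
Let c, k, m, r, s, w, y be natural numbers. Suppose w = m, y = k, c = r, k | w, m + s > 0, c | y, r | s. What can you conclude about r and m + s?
r ≤ m + s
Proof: c = r and c | y, thus r | y. Since y = k, r | k. k | w, so r | w. w = m, so r | m. Since r | s, r | m + s. m + s > 0, so r ≤ m + s.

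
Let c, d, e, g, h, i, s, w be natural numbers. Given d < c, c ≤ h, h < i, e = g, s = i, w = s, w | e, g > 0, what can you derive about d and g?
d < g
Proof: c ≤ h and h < i, so c < i. Since d < c, d < i. w = s and w | e, hence s | e. Since s = i, i | e. Since e = g, i | g. Since g > 0, i ≤ g. Since d < i, d < g.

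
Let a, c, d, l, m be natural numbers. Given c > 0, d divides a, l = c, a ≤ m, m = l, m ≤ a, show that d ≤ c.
m = l and l = c, so m = c. a ≤ m and m ≤ a, therefore a = m. Because d divides a, d divides m. Since m = c, d divides c. c > 0, so d ≤ c.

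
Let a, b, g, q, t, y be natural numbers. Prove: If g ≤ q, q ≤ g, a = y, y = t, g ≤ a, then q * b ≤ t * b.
g ≤ q and q ≤ g, therefore g = q. a = y and y = t, so a = t. g ≤ a, so g ≤ t. g = q, so q ≤ t. Then q * b ≤ t * b.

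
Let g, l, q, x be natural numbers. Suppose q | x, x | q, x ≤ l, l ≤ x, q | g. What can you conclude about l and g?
l | g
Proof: From q | x and x | q, q = x. From x ≤ l and l ≤ x, x = l. q = x, so q = l. q | g, so l | g.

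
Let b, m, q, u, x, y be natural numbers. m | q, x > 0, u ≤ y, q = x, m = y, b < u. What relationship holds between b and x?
b < x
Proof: From b < u and u ≤ y, b < y. q = x and m | q, therefore m | x. Since m = y, y | x. x > 0, so y ≤ x. Because b < y, b < x.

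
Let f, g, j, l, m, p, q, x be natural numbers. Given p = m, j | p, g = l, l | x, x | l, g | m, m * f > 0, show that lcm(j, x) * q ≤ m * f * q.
p = m and j | p, hence j | m. l | x and x | l, therefore l = x. g = l, so g = x. g | m, so x | m. Since j | m, lcm(j, x) | m. Then lcm(j, x) | m * f. Since m * f > 0, lcm(j, x) ≤ m * f. Then lcm(j, x) * q ≤ m * f * q.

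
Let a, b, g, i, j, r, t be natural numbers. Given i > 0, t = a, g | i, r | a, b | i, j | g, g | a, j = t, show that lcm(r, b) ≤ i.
j = t and t = a, hence j = a. Since j | g, a | g. Since g | a, g = a. Because g | i, a | i. Since r | a, r | i. b | i, so lcm(r, b) | i. Since i > 0, lcm(r, b) ≤ i.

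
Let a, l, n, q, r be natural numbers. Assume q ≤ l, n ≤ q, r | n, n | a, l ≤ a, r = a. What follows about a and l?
a = l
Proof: r = a and r | n, so a | n. Since n | a, n = a. n ≤ q, so a ≤ q. From q ≤ l, a ≤ l. l ≤ a, so l = a. Then a = l.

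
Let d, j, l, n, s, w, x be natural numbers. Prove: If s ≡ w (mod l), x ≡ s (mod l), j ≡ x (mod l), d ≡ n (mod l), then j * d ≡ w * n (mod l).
From j ≡ x (mod l) and x ≡ s (mod l), j ≡ s (mod l). Because s ≡ w (mod l), j ≡ w (mod l). Since d ≡ n (mod l), j * d ≡ w * n (mod l).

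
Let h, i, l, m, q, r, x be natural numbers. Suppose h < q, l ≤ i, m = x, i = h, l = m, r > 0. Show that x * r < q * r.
l = m and m = x, therefore l = x. i = h and l ≤ i, hence l ≤ h. h < q, so l < q. Since l = x, x < q. Since r > 0, x * r < q * r.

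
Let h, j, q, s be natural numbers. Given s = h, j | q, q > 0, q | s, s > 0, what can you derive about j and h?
j ≤ h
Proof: j | q and q > 0, thus j ≤ q. Because q | s and s > 0, q ≤ s. j ≤ q, so j ≤ s. From s = h, j ≤ h.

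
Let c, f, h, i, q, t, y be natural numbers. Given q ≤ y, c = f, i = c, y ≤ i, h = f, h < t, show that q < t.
Since i = c and y ≤ i, y ≤ c. Since c = f, y ≤ f. h = f and h < t, therefore f < t. Since y ≤ f, y < t. q ≤ y, so q < t.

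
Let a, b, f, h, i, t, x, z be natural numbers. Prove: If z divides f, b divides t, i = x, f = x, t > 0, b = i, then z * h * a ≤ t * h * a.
Because f = x and z divides f, z divides x. b = i and b divides t, hence i divides t. From i = x, x divides t. Since z divides x, z divides t. t > 0, so z ≤ t. By multiplying by a non-negative, z * h ≤ t * h. By multiplying by a non-negative, z * h * a ≤ t * h * a.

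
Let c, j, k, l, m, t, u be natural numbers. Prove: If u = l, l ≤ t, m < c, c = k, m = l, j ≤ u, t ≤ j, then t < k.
Because u = l and j ≤ u, j ≤ l. t ≤ j, so t ≤ l. l ≤ t, so l = t. Since m = l, m = t. c = k and m < c, therefore m < k. Since m = t, t < k.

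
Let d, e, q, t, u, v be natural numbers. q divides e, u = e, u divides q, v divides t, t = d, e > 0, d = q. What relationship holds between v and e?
v ≤ e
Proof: Since u = e and u divides q, e divides q. Since q divides e, q = e. d = q, so d = e. t = d and v divides t, hence v divides d. d = e, so v divides e. Since e > 0, v ≤ e.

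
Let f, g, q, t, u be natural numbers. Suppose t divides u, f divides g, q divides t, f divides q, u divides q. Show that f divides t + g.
Because t divides u and u divides q, t divides q. Since q divides t, q = t. Since f divides q, f divides t. f divides g, so f divides t + g.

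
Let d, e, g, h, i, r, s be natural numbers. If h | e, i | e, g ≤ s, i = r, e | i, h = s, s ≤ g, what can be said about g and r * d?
g | r * d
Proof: s ≤ g and g ≤ s, therefore s = g. From e | i and i | e, e = i. Since h | e, h | i. From i = r, h | r. h = s, so s | r. Since s = g, g | r. Then g | r * d.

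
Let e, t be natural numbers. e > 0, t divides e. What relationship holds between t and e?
t ≤ e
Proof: t divides e and e > 0. By divisors are at most what they divide, t ≤ e.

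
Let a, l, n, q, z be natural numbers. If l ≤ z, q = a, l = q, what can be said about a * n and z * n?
a * n ≤ z * n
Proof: l = q and q = a, thus l = a. Because l ≤ z, a ≤ z. By multiplying by a non-negative, a * n ≤ z * n.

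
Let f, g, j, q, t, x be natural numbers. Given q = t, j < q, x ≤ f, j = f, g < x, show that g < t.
g < x and x ≤ f, hence g < f. j = f and j < q, hence f < q. g < f, so g < q. q = t, so g < t.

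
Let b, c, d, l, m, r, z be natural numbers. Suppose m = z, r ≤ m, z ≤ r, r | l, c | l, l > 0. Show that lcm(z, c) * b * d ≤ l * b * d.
m = z and r ≤ m, so r ≤ z. From z ≤ r, r = z. Since r | l, z | l. Since c | l, lcm(z, c) | l. l > 0, so lcm(z, c) ≤ l. Then lcm(z, c) * b ≤ l * b. Then lcm(z, c) * b * d ≤ l * b * d.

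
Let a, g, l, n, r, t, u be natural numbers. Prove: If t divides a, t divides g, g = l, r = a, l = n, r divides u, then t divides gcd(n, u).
g = l and l = n, thus g = n. t divides g, so t divides n. Because r = a and r divides u, a divides u. Since t divides a, t divides u. Since t divides n, t divides gcd(n, u).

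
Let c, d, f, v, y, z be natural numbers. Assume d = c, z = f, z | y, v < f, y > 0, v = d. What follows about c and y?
c < y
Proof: v = d and d = c, hence v = c. Since v < f, c < f. z = f and z | y, so f | y. y > 0, so f ≤ y. Since c < f, c < y.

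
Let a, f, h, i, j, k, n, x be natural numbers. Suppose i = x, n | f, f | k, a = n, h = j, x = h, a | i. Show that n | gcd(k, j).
n | f and f | k, therefore n | k. Because i = x and x = h, i = h. a = n and a | i, so n | i. From i = h, n | h. From h = j, n | j. Since n | k, n | gcd(k, j).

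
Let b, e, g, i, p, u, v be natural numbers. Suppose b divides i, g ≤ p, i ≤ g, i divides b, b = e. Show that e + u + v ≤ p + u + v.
i divides b and b divides i, so i = b. Since b = e, i = e. i ≤ g, so e ≤ g. g ≤ p, so e ≤ p. Then e + u ≤ p + u. Then e + u + v ≤ p + u + v.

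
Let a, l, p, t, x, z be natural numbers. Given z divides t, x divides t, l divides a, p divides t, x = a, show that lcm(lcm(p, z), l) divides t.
p divides t and z divides t, hence lcm(p, z) divides t. x = a and x divides t, hence a divides t. l divides a, so l divides t. Since lcm(p, z) divides t, lcm(lcm(p, z), l) divides t.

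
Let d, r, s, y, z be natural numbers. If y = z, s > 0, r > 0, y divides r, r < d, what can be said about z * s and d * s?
z * s < d * s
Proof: y divides r and r > 0, so y ≤ r. r < d, so y < d. Since y = z, z < d. Since s > 0, by multiplying by a positive, z * s < d * s.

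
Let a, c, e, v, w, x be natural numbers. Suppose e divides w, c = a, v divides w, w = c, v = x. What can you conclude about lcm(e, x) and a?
lcm(e, x) divides a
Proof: w = c and c = a, thus w = a. v = x and v divides w, therefore x divides w. Since e divides w, lcm(e, x) divides w. From w = a, lcm(e, x) divides a.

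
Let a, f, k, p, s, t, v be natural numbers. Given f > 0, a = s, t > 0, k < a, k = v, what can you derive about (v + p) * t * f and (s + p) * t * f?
(v + p) * t * f < (s + p) * t * f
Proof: Since k = v and k < a, v < a. From a = s, v < s. Then v + p < s + p. t > 0, so (v + p) * t < (s + p) * t. Since f > 0, (v + p) * t * f < (s + p) * t * f.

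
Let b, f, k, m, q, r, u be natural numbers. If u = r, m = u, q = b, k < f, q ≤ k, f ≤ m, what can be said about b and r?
b < r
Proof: Since m = u and u = r, m = r. Since k < f and f ≤ m, k < m. Since m = r, k < r. Since q ≤ k, q < r. q = b, so b < r.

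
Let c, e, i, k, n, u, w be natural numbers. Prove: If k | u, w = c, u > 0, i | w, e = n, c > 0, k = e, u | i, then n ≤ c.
Since k = e and e = n, k = n. Since k | u and u > 0, k ≤ u. k = n, so n ≤ u. w = c and i | w, hence i | c. u | i, so u | c. c > 0, so u ≤ c. n ≤ u, so n ≤ c.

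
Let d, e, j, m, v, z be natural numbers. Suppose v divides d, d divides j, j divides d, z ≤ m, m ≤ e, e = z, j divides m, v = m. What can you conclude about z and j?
z = j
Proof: e = z and m ≤ e, so m ≤ z. z ≤ m, so z = m. d divides j and j divides d, so d = j. v = m and v divides d, thus m divides d. Since d = j, m divides j. From j divides m, m = j. z = m, so z = j.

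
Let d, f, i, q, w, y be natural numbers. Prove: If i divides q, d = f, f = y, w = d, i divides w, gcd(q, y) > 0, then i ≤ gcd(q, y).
d = f and f = y, hence d = y. w = d and i divides w, hence i divides d. Since d = y, i divides y. Because i divides q, i divides gcd(q, y). gcd(q, y) > 0, so i ≤ gcd(q, y).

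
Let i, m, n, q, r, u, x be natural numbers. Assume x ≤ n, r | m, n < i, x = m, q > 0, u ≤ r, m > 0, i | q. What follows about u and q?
u < q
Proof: r | m and m > 0, therefore r ≤ m. Since u ≤ r, u ≤ m. x ≤ n and n < i, therefore x < i. x = m, so m < i. i | q and q > 0, thus i ≤ q. Since m < i, m < q. Since u ≤ m, u < q.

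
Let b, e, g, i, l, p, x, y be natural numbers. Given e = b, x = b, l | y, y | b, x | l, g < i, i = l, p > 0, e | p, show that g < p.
Since i = l and g < i, g < l. x = b and x | l, therefore b | l. Since l | y and y | b, l | b. Because b | l, b = l. Since e = b, e = l. From e | p, l | p. Since p > 0, l ≤ p. Because g < l, g < p.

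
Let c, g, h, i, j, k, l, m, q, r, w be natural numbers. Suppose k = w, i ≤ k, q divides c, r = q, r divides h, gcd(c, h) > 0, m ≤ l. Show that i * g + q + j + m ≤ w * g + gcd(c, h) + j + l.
k = w and i ≤ k, thus i ≤ w. By multiplying by a non-negative, i * g ≤ w * g. r = q and r divides h, so q divides h. q divides c, so q divides gcd(c, h). gcd(c, h) > 0, so q ≤ gcd(c, h). Then q + j ≤ gcd(c, h) + j. i * g ≤ w * g, so i * g + q + j ≤ w * g + gcd(c, h) + j. m ≤ l, so i * g + q + j + m ≤ w * g + gcd(c, h) + j + l.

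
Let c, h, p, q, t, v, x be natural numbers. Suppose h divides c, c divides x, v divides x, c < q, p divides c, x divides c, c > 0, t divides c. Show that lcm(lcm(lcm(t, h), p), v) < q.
t divides c and h divides c, therefore lcm(t, h) divides c. p divides c, so lcm(lcm(t, h), p) divides c. x divides c and c divides x, therefore x = c. v divides x, so v divides c. lcm(lcm(t, h), p) divides c, so lcm(lcm(lcm(t, h), p), v) divides c. From c > 0, lcm(lcm(lcm(t, h), p), v) ≤ c. c < q, so lcm(lcm(lcm(t, h), p), v) < q.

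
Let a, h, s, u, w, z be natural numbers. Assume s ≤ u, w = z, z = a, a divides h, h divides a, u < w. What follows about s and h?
s < h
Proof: Since w = z and z = a, w = a. a divides h and h divides a, therefore a = h. Since w = a, w = h. Since u < w, u < h. Since s ≤ u, s < h.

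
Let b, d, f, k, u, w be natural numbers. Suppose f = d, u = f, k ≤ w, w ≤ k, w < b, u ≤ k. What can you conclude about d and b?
d < b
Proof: u = f and f = d, so u = d. Since u ≤ k, d ≤ k. Because w ≤ k and k ≤ w, w = k. w < b, so k < b. Since d ≤ k, d < b.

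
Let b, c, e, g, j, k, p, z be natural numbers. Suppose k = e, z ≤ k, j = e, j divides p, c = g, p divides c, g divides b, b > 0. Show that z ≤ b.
k = e and z ≤ k, therefore z ≤ e. Since j = e and j divides p, e divides p. Because c = g and p divides c, p divides g. Since g divides b, p divides b. Because e divides p, e divides b. Since b > 0, e ≤ b. Since z ≤ e, z ≤ b.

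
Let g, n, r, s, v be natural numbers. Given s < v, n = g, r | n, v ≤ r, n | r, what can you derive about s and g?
s < g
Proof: Because r | n and n | r, r = n. Since n = g, r = g. s < v and v ≤ r, hence s < r. Since r = g, s < g.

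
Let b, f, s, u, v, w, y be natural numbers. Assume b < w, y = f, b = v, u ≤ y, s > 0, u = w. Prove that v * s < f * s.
b = v and b < w, thus v < w. Because u = w and u ≤ y, w ≤ y. v < w, so v < y. From y = f, v < f. Since s > 0, by multiplying by a positive, v * s < f * s.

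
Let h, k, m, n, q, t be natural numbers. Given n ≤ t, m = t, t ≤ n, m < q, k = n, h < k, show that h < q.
k = n and h < k, hence h < n. Because t ≤ n and n ≤ t, t = n. m = t, so m = n. Since m < q, n < q. Since h < n, h < q.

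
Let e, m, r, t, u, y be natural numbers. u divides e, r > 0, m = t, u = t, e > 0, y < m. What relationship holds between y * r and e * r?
y * r < e * r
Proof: m = t and y < m, so y < t. u = t and u divides e, hence t divides e. e > 0, so t ≤ e. y < t, so y < e. From r > 0, by multiplying by a positive, y * r < e * r.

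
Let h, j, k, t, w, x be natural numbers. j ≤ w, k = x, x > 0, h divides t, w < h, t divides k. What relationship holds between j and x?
j < x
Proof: j ≤ w and w < h, therefore j < h. From k = x and t divides k, t divides x. From h divides t, h divides x. Since x > 0, h ≤ x. Since j < h, j < x.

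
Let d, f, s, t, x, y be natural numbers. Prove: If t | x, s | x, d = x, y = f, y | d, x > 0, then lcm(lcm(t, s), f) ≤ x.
t | x and s | x, therefore lcm(t, s) | x. Since y = f and y | d, f | d. d = x, so f | x. From lcm(t, s) | x, lcm(lcm(t, s), f) | x. Since x > 0, lcm(lcm(t, s), f) ≤ x.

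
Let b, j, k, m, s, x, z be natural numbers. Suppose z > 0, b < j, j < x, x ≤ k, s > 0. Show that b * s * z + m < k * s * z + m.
b < j and j < x, therefore b < x. x ≤ k, so b < k. Since s > 0, by multiplying by a positive, b * s < k * s. Since z > 0, by multiplying by a positive, b * s * z < k * s * z. Then b * s * z + m < k * s * z + m.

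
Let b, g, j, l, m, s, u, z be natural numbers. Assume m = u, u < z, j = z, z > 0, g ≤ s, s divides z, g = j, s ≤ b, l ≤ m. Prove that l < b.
From m = u and l ≤ m, l ≤ u. Since u < z, l < z. Since s divides z and z > 0, s ≤ z. Because g = j and j = z, g = z. Since g ≤ s, z ≤ s. s ≤ z, so s = z. Since s ≤ b, z ≤ b. Since l < z, l < b.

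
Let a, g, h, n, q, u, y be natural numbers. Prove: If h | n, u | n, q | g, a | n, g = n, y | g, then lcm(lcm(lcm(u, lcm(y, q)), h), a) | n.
y | g and q | g, hence lcm(y, q) | g. Since g = n, lcm(y, q) | n. Since u | n, lcm(u, lcm(y, q)) | n. h | n, so lcm(lcm(u, lcm(y, q)), h) | n. a | n, so lcm(lcm(lcm(u, lcm(y, q)), h), a) | n.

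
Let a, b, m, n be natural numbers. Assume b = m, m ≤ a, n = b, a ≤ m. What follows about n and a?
n = a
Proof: n = b and b = m, so n = m. m ≤ a and a ≤ m, thus m = a. Because n = m, n = a.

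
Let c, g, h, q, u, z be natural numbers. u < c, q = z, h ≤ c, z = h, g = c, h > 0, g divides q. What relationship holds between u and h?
u < h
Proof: q = z and z = h, so q = h. From g = c and g divides q, c divides q. Since q = h, c divides h. Since h > 0, c ≤ h. From h ≤ c, c = h. u < c, so u < h.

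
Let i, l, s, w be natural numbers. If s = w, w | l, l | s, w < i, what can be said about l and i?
l < i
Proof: Since s = w and l | s, l | w. Since w | l, w = l. Since w < i, l < i.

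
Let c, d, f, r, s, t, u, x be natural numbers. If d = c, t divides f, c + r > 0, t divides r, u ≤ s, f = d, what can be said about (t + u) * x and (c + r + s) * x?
(t + u) * x ≤ (c + r + s) * x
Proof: Since f = d and d = c, f = c. Since t divides f, t divides c. t divides r, so t divides c + r. Since c + r > 0, t ≤ c + r. u ≤ s, so t + u ≤ c + r + s. By multiplying by a non-negative, (t + u) * x ≤ (c + r + s) * x.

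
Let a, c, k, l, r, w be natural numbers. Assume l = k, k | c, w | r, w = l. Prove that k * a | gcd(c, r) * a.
From w = l and l = k, w = k. Since w | r, k | r. Since k | c, k | gcd(c, r). Then k * a | gcd(c, r) * a.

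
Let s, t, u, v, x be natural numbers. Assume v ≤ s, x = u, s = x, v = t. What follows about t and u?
t ≤ u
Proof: s = x and x = u, thus s = u. v ≤ s, so v ≤ u. Since v = t, t ≤ u.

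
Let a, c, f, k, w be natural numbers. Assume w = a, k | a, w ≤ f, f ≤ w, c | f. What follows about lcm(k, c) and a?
lcm(k, c) | a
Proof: f ≤ w and w ≤ f, so f = w. Because w = a, f = a. Since c | f, c | a. Since k | a, lcm(k, c) | a.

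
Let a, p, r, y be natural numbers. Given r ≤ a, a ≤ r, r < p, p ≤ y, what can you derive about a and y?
a < y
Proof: Because r ≤ a and a ≤ r, r = a. r < p and p ≤ y, hence r < y. Because r = a, a < y.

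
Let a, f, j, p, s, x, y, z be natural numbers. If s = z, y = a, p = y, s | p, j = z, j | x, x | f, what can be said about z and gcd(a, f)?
z | gcd(a, f)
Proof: From p = y and s | p, s | y. y = a, so s | a. s = z, so z | a. From j = z and j | x, z | x. From x | f, z | f. From z | a, z | gcd(a, f).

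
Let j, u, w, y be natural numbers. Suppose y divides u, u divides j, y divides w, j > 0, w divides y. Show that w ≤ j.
From y divides w and w divides y, y = w. y divides u and u divides j, hence y divides j. Since j > 0, y ≤ j. Since y = w, w ≤ j.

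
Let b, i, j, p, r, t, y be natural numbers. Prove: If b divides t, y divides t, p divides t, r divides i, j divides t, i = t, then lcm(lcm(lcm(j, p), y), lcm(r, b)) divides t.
j divides t and p divides t, so lcm(j, p) divides t. Since y divides t, lcm(lcm(j, p), y) divides t. i = t and r divides i, hence r divides t. Since b divides t, lcm(r, b) divides t. Since lcm(lcm(j, p), y) divides t, lcm(lcm(lcm(j, p), y), lcm(r, b)) divides t.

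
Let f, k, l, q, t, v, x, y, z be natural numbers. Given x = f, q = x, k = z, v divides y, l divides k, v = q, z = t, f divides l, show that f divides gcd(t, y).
k = z and l divides k, therefore l divides z. f divides l, so f divides z. Since z = t, f divides t. Because v = q and q = x, v = x. Since x = f, v = f. v divides y, so f divides y. f divides t, so f divides gcd(t, y).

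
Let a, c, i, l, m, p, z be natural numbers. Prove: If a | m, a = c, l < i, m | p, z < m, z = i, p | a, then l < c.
Because m | p and p | a, m | a. Since a | m, m = a. Since a = c, m = c. z = i and z < m, so i < m. l < i, so l < m. Because m = c, l < c.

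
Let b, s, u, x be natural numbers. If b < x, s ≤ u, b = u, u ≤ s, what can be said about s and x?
s < x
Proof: Because u ≤ s and s ≤ u, u = s. b = u, so b = s. Since b < x, s < x.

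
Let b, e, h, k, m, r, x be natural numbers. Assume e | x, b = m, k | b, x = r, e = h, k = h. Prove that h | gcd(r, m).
e = h and e | x, therefore h | x. Because x = r, h | r. From k = h and k | b, h | b. From b = m, h | m. Since h | r, h | gcd(r, m).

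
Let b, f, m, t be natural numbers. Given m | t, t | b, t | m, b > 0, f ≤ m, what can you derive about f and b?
f ≤ b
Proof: Since t | m and m | t, t = m. Since t | b, m | b. b > 0, so m ≤ b. Since f ≤ m, f ≤ b.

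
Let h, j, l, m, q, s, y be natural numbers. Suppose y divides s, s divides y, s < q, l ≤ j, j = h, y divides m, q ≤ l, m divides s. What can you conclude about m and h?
m < h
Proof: y divides s and s divides y, therefore y = s. Since y divides m, s divides m. Since m divides s, s = m. Since s < q, m < q. Because j = h and l ≤ j, l ≤ h. Since q ≤ l, q ≤ h. Since m < q, m < h.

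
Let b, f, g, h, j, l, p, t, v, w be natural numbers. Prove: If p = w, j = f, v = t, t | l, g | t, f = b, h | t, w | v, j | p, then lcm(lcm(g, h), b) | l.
g | t and h | t, hence lcm(g, h) | t. j = f and f = b, so j = b. p = w and j | p, therefore j | w. j = b, so b | w. w | v, so b | v. v = t, so b | t. Since lcm(g, h) | t, lcm(lcm(g, h), b) | t. From t | l, lcm(lcm(g, h), b) | l.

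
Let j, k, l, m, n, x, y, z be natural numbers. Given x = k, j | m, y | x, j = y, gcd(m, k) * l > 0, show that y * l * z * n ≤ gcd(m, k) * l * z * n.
j = y and j | m, thus y | m. x = k and y | x, thus y | k. y | m, so y | gcd(m, k). Then y * l | gcd(m, k) * l. Since gcd(m, k) * l > 0, y * l ≤ gcd(m, k) * l. Then y * l * z ≤ gcd(m, k) * l * z. Then y * l * z * n ≤ gcd(m, k) * l * z * n.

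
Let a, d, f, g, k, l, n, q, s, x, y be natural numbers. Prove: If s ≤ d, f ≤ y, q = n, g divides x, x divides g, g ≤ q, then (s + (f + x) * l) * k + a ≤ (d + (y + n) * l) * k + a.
From g divides x and x divides g, g = x. Since g ≤ q, x ≤ q. Because q = n, x ≤ n. Since f ≤ y, f + x ≤ y + n. By multiplying by a non-negative, (f + x) * l ≤ (y + n) * l. Since s ≤ d, s + (f + x) * l ≤ d + (y + n) * l. By multiplying by a non-negative, (s + (f + x) * l) * k ≤ (d + (y + n) * l) * k. Then (s + (f + x) * l) * k + a ≤ (d + (y + n) * l) * k + a.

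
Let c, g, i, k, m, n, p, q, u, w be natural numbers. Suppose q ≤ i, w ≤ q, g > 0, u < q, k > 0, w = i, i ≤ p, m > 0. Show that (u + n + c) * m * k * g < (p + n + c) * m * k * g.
w = i and w ≤ q, hence i ≤ q. q ≤ i, so q = i. Because u < q, u < i. Because i ≤ p, u < p. Then u + n < p + n. Then u + n + c < p + n + c. Since m > 0, by multiplying by a positive, (u + n + c) * m < (p + n + c) * m. Combined with k > 0, by multiplying by a positive, (u + n + c) * m * k < (p + n + c) * m * k. Combining with g > 0, by multiplying by a positive, (u + n + c) * m * k * g < (p + n + c) * m * k * g.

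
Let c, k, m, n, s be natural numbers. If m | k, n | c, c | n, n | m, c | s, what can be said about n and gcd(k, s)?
n | gcd(k, s)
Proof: n | m and m | k, hence n | k. c | n and n | c, therefore c = n. Since c | s, n | s. n | k, so n | gcd(k, s).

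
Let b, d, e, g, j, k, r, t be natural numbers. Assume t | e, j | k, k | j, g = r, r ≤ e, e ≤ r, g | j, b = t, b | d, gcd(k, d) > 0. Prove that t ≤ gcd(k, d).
j | k and k | j, so j = k. r ≤ e and e ≤ r, so r = e. g = r, so g = e. g | j, so e | j. From j = k, e | k. t | e, so t | k. b = t and b | d, hence t | d. t | k, so t | gcd(k, d). Since gcd(k, d) > 0, t ≤ gcd(k, d).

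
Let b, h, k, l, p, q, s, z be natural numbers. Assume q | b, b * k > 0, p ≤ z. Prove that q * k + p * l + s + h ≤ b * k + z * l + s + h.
q | b, therefore q * k | b * k. Since b * k > 0, q * k ≤ b * k. p ≤ z, thus p * l ≤ z * l. Then p * l + s ≤ z * l + s. Then p * l + s + h ≤ z * l + s + h. q * k ≤ b * k, so q * k + p * l + s + h ≤ b * k + z * l + s + h.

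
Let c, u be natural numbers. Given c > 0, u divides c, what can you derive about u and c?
u ≤ c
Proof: From u divides c and c > 0, by divisors are at most what they divide, u ≤ c.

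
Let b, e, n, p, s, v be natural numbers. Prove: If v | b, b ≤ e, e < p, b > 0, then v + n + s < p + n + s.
Because v | b and b > 0, v ≤ b. b ≤ e and e < p, so b < p. Since v ≤ b, v < p. Then v + n < p + n. Then v + n + s < p + n + s.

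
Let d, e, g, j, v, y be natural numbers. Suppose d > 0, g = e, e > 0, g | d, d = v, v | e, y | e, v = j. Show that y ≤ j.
g = e and g | d, therefore e | d. d > 0, so e ≤ d. Since d = v, e ≤ v. Because v | e and e > 0, v ≤ e. Since e ≤ v, e = v. Because v = j, e = j. y | e and e > 0, so y ≤ e. e = j, so y ≤ j.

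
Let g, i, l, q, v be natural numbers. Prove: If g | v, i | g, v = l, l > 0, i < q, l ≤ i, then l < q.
Since i | g and g | v, i | v. v = l, so i | l. From l > 0, i ≤ l. Since l ≤ i, i = l. Since i < q, l < q.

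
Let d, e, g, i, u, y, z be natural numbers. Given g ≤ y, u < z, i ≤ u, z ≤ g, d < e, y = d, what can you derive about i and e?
i < e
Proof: i ≤ u and u < z, thus i < z. z ≤ g and g ≤ y, so z ≤ y. Since y = d, z ≤ d. Since d < e, z < e. Since i < z, i < e.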